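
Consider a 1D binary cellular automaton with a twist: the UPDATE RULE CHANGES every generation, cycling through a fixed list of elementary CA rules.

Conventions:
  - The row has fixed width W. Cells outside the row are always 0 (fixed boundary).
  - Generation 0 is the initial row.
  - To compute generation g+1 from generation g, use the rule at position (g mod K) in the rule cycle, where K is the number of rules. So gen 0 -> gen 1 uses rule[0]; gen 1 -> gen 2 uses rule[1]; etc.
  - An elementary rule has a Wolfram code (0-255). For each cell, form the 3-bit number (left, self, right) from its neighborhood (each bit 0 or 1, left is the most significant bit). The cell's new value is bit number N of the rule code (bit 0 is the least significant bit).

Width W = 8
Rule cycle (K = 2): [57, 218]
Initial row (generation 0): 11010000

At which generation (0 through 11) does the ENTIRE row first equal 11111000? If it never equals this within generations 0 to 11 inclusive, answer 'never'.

Answer: never

Derivation:
Gen 0: 11010000
Gen 1 (rule 57): 10101111
Gen 2 (rule 218): 00001111
Gen 3 (rule 57): 11101000
Gen 4 (rule 218): 11100100
Gen 5 (rule 57): 10010011
Gen 6 (rule 218): 01101111
Gen 7 (rule 57): 01011000
Gen 8 (rule 218): 10011100
Gen 9 (rule 57): 01010011
Gen 10 (rule 218): 10001111
Gen 11 (rule 57): 01101000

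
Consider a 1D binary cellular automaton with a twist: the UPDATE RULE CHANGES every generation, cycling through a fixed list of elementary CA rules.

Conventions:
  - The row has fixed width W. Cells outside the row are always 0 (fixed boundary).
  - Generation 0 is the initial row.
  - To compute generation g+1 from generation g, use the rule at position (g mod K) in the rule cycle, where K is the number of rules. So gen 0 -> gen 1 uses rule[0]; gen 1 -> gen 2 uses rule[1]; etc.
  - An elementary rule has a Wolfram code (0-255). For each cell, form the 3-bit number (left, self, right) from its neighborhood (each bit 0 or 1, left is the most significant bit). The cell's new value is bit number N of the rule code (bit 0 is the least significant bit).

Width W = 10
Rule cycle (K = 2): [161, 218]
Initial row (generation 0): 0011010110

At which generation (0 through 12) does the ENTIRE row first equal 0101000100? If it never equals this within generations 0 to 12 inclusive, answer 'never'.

Answer: 2

Derivation:
Gen 0: 0011010110
Gen 1 (rule 161): 1000101000
Gen 2 (rule 218): 0101000100
Gen 3 (rule 161): 0010010001
Gen 4 (rule 218): 0101101010
Gen 5 (rule 161): 0010010100
Gen 6 (rule 218): 0101100010
Gen 7 (rule 161): 0010001000
Gen 8 (rule 218): 0101010100
Gen 9 (rule 161): 0010101001
Gen 10 (rule 218): 0100000110
Gen 11 (rule 161): 0001110000
Gen 12 (rule 218): 0011111000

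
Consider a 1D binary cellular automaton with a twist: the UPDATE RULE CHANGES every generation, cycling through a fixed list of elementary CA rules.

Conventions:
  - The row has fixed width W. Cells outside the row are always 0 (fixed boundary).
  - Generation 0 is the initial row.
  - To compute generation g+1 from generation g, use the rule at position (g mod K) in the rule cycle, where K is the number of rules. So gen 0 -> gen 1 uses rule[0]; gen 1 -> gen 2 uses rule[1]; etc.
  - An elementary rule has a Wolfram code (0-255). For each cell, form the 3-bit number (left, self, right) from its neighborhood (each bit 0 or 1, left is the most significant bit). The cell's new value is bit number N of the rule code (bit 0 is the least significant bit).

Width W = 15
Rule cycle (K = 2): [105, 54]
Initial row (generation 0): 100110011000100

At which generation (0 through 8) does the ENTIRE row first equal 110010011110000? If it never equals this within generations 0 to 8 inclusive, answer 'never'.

Gen 0: 100110011000100
Gen 1 (rule 105): 000110011010001
Gen 2 (rule 54): 001001100111011
Gen 3 (rule 105): 100001100101111
Gen 4 (rule 54): 110010011110000
Gen 5 (rule 105): 110000010010111
Gen 6 (rule 54): 001000111111000
Gen 7 (rule 105): 100010100001011
Gen 8 (rule 54): 110111110011100

Answer: 4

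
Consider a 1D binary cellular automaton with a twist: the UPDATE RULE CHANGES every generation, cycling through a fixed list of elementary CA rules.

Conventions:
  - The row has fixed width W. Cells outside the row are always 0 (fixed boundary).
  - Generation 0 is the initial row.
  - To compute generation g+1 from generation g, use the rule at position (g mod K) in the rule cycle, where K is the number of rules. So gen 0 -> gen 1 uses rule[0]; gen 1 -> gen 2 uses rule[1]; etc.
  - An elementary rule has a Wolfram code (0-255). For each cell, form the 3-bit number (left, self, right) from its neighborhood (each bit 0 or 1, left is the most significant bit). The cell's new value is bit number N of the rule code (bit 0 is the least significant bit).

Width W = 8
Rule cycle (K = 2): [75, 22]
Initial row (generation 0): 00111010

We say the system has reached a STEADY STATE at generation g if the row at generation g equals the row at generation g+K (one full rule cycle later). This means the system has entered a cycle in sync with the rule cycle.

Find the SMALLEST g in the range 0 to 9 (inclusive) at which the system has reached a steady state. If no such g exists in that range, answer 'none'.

Gen 0: 00111010
Gen 1 (rule 75): 11101000
Gen 2 (rule 22): 00001100
Gen 3 (rule 75): 11111101
Gen 4 (rule 22): 00000001
Gen 5 (rule 75): 11111110
Gen 6 (rule 22): 00000001
Gen 7 (rule 75): 11111110
Gen 8 (rule 22): 00000001
Gen 9 (rule 75): 11111110
Gen 10 (rule 22): 00000001
Gen 11 (rule 75): 11111110

Answer: 4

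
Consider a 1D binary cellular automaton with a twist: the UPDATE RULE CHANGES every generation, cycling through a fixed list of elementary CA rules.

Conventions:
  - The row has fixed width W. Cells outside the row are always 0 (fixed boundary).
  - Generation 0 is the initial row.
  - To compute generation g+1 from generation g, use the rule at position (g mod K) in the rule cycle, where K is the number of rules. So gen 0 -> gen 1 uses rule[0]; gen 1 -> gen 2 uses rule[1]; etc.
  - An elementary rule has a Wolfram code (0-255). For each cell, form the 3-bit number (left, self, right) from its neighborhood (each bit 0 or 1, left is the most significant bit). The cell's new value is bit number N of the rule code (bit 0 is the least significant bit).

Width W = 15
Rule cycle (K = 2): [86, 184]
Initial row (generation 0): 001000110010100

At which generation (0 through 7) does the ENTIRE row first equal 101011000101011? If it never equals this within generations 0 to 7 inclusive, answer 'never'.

Gen 0: 001000110010100
Gen 1 (rule 86): 011101011110110
Gen 2 (rule 184): 011010111101101
Gen 3 (rule 86): 101010000100101
Gen 4 (rule 184): 010101000010010
Gen 5 (rule 86): 110101100111111
Gen 6 (rule 184): 101011010111110
Gen 7 (rule 86): 101001010000011

Answer: never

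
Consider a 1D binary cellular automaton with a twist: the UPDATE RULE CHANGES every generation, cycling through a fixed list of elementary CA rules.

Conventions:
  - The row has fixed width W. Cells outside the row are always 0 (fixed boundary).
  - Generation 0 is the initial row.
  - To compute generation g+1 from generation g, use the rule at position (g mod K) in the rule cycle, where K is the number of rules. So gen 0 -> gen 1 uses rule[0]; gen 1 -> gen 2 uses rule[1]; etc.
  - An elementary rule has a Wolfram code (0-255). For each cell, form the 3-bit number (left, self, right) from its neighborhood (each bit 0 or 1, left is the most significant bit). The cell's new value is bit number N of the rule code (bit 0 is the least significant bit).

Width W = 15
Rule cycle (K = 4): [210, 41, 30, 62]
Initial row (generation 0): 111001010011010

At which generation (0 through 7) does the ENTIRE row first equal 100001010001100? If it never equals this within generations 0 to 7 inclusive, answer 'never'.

Gen 0: 111001010011010
Gen 1 (rule 210): 011110001101001
Gen 2 (rule 41): 010000101010000
Gen 3 (rule 30): 111001101011000
Gen 4 (rule 62): 100111011110100
Gen 5 (rule 210): 011011001110010
Gen 6 (rule 41): 010110001000000
Gen 7 (rule 30): 110101011100000

Answer: never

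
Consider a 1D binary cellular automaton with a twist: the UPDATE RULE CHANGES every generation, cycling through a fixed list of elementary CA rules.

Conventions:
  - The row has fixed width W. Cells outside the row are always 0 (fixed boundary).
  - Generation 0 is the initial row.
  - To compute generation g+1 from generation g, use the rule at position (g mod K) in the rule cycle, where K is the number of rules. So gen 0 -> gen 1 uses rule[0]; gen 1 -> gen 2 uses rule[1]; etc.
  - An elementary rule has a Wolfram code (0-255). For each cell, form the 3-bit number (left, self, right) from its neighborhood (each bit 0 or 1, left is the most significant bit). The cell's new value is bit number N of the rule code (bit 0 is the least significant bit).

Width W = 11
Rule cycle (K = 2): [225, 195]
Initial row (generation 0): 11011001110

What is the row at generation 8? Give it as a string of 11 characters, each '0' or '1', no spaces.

Answer: 10111110011

Derivation:
Gen 0: 11011001110
Gen 1 (rule 225): 01101000110
Gen 2 (rule 195): 10100011010
Gen 3 (rule 225): 01001001100
Gen 4 (rule 195): 10010010101
Gen 5 (rule 225): 00000001010
Gen 6 (rule 195): 11111110000
Gen 7 (rule 225): 01111110111
Gen 8 (rule 195): 10111110011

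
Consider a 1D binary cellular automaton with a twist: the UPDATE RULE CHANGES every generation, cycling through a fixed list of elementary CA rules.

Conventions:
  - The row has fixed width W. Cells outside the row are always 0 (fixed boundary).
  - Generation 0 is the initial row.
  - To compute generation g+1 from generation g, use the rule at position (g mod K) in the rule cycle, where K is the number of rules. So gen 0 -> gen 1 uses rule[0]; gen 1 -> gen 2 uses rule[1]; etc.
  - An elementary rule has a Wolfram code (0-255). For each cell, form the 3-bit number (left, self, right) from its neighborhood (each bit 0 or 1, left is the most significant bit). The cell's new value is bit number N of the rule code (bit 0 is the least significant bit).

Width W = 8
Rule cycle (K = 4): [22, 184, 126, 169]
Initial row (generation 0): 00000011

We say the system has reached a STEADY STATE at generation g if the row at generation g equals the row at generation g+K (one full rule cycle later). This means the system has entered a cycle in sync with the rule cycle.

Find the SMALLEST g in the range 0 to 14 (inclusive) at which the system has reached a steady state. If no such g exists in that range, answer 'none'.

Answer: 6

Derivation:
Gen 0: 00000011
Gen 1 (rule 22): 00000100
Gen 2 (rule 184): 00000010
Gen 3 (rule 126): 00000111
Gen 4 (rule 169): 11110110
Gen 5 (rule 22): 00000001
Gen 6 (rule 184): 00000000
Gen 7 (rule 126): 00000000
Gen 8 (rule 169): 11111111
Gen 9 (rule 22): 00000000
Gen 10 (rule 184): 00000000
Gen 11 (rule 126): 00000000
Gen 12 (rule 169): 11111111
Gen 13 (rule 22): 00000000
Gen 14 (rule 184): 00000000
Gen 15 (rule 126): 00000000
Gen 16 (rule 169): 11111111
Gen 17 (rule 22): 00000000
Gen 18 (rule 184): 00000000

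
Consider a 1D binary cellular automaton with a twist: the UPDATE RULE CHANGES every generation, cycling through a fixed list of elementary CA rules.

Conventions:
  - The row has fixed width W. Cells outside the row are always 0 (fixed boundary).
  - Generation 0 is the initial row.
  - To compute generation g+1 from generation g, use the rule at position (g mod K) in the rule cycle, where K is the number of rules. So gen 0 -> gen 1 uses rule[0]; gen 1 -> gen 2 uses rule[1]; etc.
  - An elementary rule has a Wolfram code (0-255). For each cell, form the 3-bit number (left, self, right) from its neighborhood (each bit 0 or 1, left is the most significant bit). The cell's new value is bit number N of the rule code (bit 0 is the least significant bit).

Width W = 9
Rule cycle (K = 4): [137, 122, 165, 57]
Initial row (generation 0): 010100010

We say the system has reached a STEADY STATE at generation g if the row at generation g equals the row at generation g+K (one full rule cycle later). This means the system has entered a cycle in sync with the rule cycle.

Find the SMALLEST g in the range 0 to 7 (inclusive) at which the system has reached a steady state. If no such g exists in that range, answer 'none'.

Answer: none

Derivation:
Gen 0: 010100010
Gen 1 (rule 137): 000001000
Gen 2 (rule 122): 000010100
Gen 3 (rule 165): 111011101
Gen 4 (rule 57): 100110010
Gen 5 (rule 137): 000100000
Gen 6 (rule 122): 001010000
Gen 7 (rule 165): 101110111
Gen 8 (rule 57): 011001100
Gen 9 (rule 137): 010001001
Gen 10 (rule 122): 101010110
Gen 11 (rule 165): 111111000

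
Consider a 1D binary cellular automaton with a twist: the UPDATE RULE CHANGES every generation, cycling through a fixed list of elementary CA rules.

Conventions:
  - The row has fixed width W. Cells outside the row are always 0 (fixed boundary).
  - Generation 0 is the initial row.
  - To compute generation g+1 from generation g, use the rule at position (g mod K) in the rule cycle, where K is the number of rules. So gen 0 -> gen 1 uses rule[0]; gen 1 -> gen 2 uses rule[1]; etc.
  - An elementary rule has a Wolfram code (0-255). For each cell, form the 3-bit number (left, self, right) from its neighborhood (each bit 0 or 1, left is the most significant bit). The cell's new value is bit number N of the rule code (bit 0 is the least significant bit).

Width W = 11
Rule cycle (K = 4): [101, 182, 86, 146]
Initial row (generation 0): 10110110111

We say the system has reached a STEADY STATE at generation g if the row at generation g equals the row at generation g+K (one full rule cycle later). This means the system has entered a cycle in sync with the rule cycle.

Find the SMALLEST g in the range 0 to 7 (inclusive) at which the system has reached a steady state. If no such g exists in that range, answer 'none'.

Gen 0: 10110110111
Gen 1 (rule 101): 11011011001
Gen 2 (rule 182): 00100100111
Gen 3 (rule 86): 01111111001
Gen 4 (rule 146): 10111110110
Gen 5 (rule 101): 11000011010
Gen 6 (rule 182): 00100100111
Gen 7 (rule 86): 01111111001
Gen 8 (rule 146): 10111110110
Gen 9 (rule 101): 11000011010
Gen 10 (rule 182): 00100100111
Gen 11 (rule 86): 01111111001

Answer: 2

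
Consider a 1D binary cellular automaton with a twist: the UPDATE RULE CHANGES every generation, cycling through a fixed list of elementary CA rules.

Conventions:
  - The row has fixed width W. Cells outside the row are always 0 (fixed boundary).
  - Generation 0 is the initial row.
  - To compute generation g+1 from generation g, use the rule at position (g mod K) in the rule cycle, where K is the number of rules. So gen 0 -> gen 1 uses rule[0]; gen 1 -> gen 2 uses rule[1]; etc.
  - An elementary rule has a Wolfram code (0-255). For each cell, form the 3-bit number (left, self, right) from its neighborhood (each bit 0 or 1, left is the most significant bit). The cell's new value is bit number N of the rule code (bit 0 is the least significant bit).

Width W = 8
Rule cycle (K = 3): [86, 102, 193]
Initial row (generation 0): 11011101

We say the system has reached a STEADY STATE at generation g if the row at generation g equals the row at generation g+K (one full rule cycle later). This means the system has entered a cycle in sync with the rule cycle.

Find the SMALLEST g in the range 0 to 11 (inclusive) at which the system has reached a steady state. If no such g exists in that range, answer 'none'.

Gen 0: 11011101
Gen 1 (rule 86): 01000101
Gen 2 (rule 102): 11001111
Gen 3 (rule 193): 01000111
Gen 4 (rule 86): 11101001
Gen 5 (rule 102): 00111011
Gen 6 (rule 193): 10011001
Gen 7 (rule 86): 11101111
Gen 8 (rule 102): 00110001
Gen 9 (rule 193): 10010100
Gen 10 (rule 86): 11110110
Gen 11 (rule 102): 00011010
Gen 12 (rule 193): 11001000
Gen 13 (rule 86): 01111100
Gen 14 (rule 102): 10000100

Answer: none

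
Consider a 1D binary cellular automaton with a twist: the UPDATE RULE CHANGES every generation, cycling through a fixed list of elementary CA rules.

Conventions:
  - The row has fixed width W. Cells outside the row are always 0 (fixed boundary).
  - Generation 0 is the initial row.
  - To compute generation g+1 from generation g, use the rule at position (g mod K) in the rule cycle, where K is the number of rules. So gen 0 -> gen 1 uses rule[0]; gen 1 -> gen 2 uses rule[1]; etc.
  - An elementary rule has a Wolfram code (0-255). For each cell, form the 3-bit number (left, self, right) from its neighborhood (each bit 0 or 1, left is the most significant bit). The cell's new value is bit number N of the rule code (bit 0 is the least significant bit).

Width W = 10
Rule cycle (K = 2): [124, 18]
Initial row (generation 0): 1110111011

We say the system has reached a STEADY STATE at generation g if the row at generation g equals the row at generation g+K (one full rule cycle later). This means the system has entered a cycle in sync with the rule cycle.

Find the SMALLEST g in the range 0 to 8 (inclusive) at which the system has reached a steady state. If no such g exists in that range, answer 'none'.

Answer: 2

Derivation:
Gen 0: 1110111011
Gen 1 (rule 124): 1011101111
Gen 2 (rule 18): 0000000000
Gen 3 (rule 124): 0000000000
Gen 4 (rule 18): 0000000000
Gen 5 (rule 124): 0000000000
Gen 6 (rule 18): 0000000000
Gen 7 (rule 124): 0000000000
Gen 8 (rule 18): 0000000000
Gen 9 (rule 124): 0000000000
Gen 10 (rule 18): 0000000000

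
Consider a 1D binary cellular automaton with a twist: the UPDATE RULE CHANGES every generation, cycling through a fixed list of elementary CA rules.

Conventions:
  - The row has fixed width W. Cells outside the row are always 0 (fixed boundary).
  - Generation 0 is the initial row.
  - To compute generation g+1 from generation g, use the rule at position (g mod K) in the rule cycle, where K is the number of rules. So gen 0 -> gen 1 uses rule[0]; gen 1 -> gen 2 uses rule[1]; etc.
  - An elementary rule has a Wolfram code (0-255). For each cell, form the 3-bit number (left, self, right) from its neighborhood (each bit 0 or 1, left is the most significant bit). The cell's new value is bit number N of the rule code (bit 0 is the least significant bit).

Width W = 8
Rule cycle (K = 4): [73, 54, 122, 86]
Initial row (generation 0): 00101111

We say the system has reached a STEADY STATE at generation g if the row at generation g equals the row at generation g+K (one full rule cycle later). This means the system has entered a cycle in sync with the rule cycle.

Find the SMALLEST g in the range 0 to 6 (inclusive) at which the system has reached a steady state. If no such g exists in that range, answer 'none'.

Answer: 6

Derivation:
Gen 0: 00101111
Gen 1 (rule 73): 10001001
Gen 2 (rule 54): 11011111
Gen 3 (rule 122): 11110001
Gen 4 (rule 86): 00011011
Gen 5 (rule 73): 11011011
Gen 6 (rule 54): 00100100
Gen 7 (rule 122): 01011010
Gen 8 (rule 86): 11001011
Gen 9 (rule 73): 11000011
Gen 10 (rule 54): 00100100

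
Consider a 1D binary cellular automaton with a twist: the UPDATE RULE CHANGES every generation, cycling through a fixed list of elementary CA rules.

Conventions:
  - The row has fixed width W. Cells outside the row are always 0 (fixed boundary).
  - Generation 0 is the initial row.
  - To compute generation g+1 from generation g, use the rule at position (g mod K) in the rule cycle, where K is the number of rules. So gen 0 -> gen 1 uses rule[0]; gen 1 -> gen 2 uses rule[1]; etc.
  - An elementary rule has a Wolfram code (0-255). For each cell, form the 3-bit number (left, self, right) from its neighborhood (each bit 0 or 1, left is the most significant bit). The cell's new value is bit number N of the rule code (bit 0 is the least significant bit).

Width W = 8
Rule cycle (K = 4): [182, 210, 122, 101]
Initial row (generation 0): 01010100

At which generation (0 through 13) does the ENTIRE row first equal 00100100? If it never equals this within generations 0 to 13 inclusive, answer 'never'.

Answer: never

Derivation:
Gen 0: 01010100
Gen 1 (rule 182): 11111110
Gen 2 (rule 210): 01111111
Gen 3 (rule 122): 11000001
Gen 4 (rule 101): 01011101
Gen 5 (rule 182): 11101011
Gen 6 (rule 210): 01100001
Gen 7 (rule 122): 11110010
Gen 8 (rule 101): 00010010
Gen 9 (rule 182): 00111111
Gen 10 (rule 210): 01011111
Gen 11 (rule 122): 10110001
Gen 12 (rule 101): 11010101
Gen 13 (rule 182): 00111111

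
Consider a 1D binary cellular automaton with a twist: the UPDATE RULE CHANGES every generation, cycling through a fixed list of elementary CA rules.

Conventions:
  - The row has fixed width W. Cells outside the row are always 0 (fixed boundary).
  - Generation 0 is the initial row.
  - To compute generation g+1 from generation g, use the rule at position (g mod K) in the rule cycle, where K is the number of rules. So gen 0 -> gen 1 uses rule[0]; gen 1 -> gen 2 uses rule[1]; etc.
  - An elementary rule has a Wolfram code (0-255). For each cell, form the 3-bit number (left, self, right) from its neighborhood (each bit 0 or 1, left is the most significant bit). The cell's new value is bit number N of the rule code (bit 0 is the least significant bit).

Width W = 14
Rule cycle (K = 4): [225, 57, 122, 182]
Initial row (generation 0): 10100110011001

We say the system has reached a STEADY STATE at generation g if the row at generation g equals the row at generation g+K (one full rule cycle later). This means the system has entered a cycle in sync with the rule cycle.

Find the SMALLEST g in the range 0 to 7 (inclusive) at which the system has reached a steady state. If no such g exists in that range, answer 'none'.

Gen 0: 10100110011001
Gen 1 (rule 225): 01000010001000
Gen 2 (rule 57): 00111001100111
Gen 3 (rule 122): 01101111111101
Gen 4 (rule 182): 10010111111011
Gen 5 (rule 225): 00001011111101
Gen 6 (rule 57): 11100110000010
Gen 7 (rule 122): 10111111000101
Gen 8 (rule 182): 11011110101111
Gen 9 (rule 225): 01101111010111
Gen 10 (rule 57): 01011000101100
Gen 11 (rule 122): 10111101011110

Answer: none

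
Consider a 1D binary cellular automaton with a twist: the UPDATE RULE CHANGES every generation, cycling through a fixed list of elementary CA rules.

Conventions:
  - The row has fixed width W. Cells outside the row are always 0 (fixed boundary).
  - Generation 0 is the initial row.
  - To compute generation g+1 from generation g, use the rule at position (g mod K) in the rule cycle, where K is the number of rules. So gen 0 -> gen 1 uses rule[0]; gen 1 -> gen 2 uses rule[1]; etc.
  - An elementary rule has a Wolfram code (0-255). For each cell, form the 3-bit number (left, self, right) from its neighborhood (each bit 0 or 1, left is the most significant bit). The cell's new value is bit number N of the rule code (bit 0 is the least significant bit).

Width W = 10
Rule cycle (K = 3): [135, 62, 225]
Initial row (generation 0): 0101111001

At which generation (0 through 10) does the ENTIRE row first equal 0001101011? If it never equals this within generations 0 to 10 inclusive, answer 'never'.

Gen 0: 0101111001
Gen 1 (rule 135): 1100110011
Gen 2 (rule 62): 1011101110
Gen 3 (rule 225): 0101110110
Gen 4 (rule 135): 1100100000
Gen 5 (rule 62): 1011110000
Gen 6 (rule 225): 0101110111
Gen 7 (rule 135): 1100100010
Gen 8 (rule 62): 1011110111
Gen 9 (rule 225): 0101111011
Gen 10 (rule 135): 1100110000

Answer: never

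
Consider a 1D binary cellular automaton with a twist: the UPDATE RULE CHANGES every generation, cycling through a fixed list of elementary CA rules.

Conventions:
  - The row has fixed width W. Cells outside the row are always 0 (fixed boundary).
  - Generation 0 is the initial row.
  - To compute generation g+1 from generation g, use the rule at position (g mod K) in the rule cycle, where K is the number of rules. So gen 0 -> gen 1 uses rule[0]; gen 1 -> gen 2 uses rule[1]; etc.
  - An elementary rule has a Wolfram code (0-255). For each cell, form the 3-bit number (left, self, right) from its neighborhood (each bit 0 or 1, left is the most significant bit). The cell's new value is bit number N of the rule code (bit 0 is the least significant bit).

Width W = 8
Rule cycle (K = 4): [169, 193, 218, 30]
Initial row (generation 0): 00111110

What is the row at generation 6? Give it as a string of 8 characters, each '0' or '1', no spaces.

Gen 0: 00111110
Gen 1 (rule 169): 10111100
Gen 2 (rule 193): 00011101
Gen 3 (rule 218): 00111100
Gen 4 (rule 30): 01100010
Gen 5 (rule 169): 01001000
Gen 6 (rule 193): 00000011

Answer: 00000011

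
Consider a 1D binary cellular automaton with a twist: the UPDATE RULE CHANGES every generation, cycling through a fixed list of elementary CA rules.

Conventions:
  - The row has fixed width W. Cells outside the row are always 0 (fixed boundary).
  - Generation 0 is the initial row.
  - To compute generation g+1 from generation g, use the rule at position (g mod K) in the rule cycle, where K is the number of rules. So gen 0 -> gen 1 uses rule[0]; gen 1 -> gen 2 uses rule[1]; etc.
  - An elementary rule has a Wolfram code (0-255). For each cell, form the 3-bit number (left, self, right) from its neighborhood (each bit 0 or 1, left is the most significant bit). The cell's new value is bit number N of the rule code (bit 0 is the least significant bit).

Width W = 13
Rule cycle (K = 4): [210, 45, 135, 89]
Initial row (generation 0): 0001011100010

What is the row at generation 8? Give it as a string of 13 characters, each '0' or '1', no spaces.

Gen 0: 0001011100010
Gen 1 (rule 210): 0010001110101
Gen 2 (rule 45): 1010101001111
Gen 3 (rule 135): 1010101010110
Gen 4 (rule 89): 0000000000111
Gen 5 (rule 210): 0000000001011
Gen 6 (rule 45): 1111111101110
Gen 7 (rule 135): 0111111000100
Gen 8 (rule 89): 0100001110011

Answer: 0100001110011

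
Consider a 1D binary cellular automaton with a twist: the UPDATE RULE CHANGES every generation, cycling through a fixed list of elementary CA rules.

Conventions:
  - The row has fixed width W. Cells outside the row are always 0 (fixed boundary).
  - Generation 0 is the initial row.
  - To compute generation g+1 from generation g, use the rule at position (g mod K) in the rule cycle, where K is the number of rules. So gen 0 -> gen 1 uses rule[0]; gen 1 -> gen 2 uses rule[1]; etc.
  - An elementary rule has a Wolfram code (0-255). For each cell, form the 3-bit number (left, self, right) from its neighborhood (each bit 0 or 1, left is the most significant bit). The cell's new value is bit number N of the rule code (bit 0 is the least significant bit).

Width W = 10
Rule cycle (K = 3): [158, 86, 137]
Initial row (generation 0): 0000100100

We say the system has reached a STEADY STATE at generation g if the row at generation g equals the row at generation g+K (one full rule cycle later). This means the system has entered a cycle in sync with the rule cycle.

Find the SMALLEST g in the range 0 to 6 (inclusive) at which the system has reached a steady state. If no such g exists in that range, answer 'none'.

Answer: none

Derivation:
Gen 0: 0000100100
Gen 1 (rule 158): 0001111110
Gen 2 (rule 86): 0010000011
Gen 3 (rule 137): 1000111010
Gen 4 (rule 158): 1101110011
Gen 5 (rule 86): 0100011101
Gen 6 (rule 137): 0001011000
Gen 7 (rule 158): 0011010100
Gen 8 (rule 86): 0101010110
Gen 9 (rule 137): 0000000100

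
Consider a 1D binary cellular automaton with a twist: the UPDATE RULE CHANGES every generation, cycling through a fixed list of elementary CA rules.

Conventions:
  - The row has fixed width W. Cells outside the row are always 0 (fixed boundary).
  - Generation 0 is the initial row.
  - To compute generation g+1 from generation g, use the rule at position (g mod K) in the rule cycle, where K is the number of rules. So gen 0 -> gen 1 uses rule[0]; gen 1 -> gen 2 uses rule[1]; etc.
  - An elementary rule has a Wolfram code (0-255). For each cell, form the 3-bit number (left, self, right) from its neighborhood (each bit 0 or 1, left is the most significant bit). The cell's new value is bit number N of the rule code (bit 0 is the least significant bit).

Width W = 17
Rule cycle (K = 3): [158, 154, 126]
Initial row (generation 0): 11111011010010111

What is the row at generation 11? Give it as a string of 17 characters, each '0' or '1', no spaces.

Gen 0: 11111011010010111
Gen 1 (rule 158): 11110010011110110
Gen 2 (rule 154): 11101101111100101
Gen 3 (rule 126): 10111111000111111
Gen 4 (rule 158): 10111110101111110
Gen 5 (rule 154): 00111100001111101
Gen 6 (rule 126): 01100110011000111
Gen 7 (rule 158): 11011101110101110
Gen 8 (rule 154): 10011001100001101
Gen 9 (rule 126): 11111111110011111
Gen 10 (rule 158): 11111111101111110
Gen 11 (rule 154): 11111111001111101

Answer: 11111111001111101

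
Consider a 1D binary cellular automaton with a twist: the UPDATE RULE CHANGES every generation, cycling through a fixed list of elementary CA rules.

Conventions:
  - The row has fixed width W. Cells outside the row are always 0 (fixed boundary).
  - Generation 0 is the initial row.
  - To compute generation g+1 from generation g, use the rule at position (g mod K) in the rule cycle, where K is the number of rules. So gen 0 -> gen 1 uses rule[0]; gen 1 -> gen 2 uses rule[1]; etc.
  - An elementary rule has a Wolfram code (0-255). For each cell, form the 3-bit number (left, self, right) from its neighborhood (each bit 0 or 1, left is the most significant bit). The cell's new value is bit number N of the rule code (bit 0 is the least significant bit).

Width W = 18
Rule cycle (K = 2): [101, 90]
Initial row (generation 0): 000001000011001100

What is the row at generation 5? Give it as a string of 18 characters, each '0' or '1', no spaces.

Answer: 001010100010101101

Derivation:
Gen 0: 000001000011001100
Gen 1 (rule 101): 111101011001000101
Gen 2 (rule 90): 100100011110101000
Gen 3 (rule 101): 100101000011111011
Gen 4 (rule 90): 011000100110001011
Gen 5 (rule 101): 001010100010101101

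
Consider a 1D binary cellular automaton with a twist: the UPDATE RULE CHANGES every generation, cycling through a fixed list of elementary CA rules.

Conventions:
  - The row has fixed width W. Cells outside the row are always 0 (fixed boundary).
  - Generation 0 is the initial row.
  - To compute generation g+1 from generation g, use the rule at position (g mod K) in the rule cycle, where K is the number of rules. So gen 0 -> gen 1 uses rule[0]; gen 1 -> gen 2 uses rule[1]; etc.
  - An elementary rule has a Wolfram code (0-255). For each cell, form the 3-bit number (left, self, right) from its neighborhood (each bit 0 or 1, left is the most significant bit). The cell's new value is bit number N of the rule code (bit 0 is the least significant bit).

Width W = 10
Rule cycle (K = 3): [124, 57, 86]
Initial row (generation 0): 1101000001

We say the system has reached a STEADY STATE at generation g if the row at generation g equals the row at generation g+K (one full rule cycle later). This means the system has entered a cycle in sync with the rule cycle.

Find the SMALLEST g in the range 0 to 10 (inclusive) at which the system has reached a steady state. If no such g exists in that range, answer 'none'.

Gen 0: 1101000001
Gen 1 (rule 124): 1111100001
Gen 2 (rule 57): 1000011100
Gen 3 (rule 86): 1100100110
Gen 4 (rule 124): 1110110111
Gen 5 (rule 57): 1001101100
Gen 6 (rule 86): 1110100110
Gen 7 (rule 124): 1011110111
Gen 8 (rule 57): 0110001100
Gen 9 (rule 86): 1011010110
Gen 10 (rule 124): 1111111111
Gen 11 (rule 57): 1000000000
Gen 12 (rule 86): 1100000000
Gen 13 (rule 124): 1110000000

Answer: none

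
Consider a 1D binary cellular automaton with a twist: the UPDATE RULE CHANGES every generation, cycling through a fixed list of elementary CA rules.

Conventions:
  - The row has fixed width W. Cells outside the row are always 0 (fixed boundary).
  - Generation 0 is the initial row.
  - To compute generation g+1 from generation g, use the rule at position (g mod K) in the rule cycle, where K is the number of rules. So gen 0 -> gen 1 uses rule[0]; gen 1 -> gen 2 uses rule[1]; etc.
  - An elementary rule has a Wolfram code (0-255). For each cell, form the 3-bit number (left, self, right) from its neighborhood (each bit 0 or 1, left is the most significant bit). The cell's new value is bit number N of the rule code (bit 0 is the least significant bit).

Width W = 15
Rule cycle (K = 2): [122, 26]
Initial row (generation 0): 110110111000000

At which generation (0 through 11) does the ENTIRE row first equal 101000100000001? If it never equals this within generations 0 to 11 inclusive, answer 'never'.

Gen 0: 110110111000000
Gen 1 (rule 122): 111111101100000
Gen 2 (rule 26): 100000001010000
Gen 3 (rule 122): 010000010101000
Gen 4 (rule 26): 101000100000100
Gen 5 (rule 122): 010101010001010
Gen 6 (rule 26): 100000001010001
Gen 7 (rule 122): 010000010101010
Gen 8 (rule 26): 101000100000001
Gen 9 (rule 122): 010101010000010
Gen 10 (rule 26): 100000001000101
Gen 11 (rule 122): 010000010101010

Answer: 8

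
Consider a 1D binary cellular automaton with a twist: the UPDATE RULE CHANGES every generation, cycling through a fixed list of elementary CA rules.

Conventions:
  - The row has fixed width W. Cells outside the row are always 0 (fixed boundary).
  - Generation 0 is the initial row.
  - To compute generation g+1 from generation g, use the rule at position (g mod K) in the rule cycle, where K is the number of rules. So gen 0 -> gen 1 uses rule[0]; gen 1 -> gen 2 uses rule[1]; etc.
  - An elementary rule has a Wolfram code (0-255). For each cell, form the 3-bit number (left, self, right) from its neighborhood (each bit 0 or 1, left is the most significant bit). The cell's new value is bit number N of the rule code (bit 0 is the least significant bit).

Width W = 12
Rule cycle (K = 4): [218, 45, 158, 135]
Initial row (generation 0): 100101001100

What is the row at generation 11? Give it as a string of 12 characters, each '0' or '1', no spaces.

Gen 0: 100101001100
Gen 1 (rule 218): 011000111110
Gen 2 (rule 45): 010010100000
Gen 3 (rule 158): 111110110000
Gen 4 (rule 135): 011100000111
Gen 5 (rule 218): 111110001111
Gen 6 (rule 45): 100000101000
Gen 7 (rule 158): 110001101100
Gen 8 (rule 135): 000110000001
Gen 9 (rule 218): 001111000010
Gen 10 (rule 45): 101000011010
Gen 11 (rule 158): 101100110011

Answer: 101100110011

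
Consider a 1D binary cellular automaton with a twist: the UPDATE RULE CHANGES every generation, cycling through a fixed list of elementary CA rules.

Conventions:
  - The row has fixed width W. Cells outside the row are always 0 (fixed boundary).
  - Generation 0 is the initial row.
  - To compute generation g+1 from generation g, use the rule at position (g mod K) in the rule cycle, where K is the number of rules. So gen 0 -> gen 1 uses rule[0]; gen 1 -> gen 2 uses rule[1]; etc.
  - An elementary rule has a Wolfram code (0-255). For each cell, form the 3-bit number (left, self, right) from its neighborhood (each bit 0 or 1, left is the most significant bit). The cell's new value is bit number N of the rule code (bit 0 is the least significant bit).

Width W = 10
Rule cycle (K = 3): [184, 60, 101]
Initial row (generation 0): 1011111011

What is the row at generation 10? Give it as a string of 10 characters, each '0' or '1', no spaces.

Gen 0: 1011111011
Gen 1 (rule 184): 0111110110
Gen 2 (rule 60): 0100001101
Gen 3 (rule 101): 0101100111
Gen 4 (rule 184): 0011010110
Gen 5 (rule 60): 0010111101
Gen 6 (rule 101): 1011000111
Gen 7 (rule 184): 0110100110
Gen 8 (rule 60): 0101110101
Gen 9 (rule 101): 0110011111
Gen 10 (rule 184): 0101011110

Answer: 0101011110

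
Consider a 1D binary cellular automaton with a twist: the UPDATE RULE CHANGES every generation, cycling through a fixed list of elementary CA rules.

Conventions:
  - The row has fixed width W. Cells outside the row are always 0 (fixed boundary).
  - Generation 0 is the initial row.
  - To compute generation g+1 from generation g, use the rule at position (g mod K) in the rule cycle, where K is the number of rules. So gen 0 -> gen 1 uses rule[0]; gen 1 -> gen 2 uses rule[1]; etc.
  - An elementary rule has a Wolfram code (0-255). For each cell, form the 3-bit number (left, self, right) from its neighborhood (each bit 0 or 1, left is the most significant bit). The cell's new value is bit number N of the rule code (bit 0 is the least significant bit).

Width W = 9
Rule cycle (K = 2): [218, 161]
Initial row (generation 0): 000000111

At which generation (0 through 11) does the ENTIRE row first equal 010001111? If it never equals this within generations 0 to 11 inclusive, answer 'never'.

Gen 0: 000000111
Gen 1 (rule 218): 000001111
Gen 2 (rule 161): 111100110
Gen 3 (rule 218): 111111111
Gen 4 (rule 161): 011111110
Gen 5 (rule 218): 111111111
Gen 6 (rule 161): 011111110
Gen 7 (rule 218): 111111111
Gen 8 (rule 161): 011111110
Gen 9 (rule 218): 111111111
Gen 10 (rule 161): 011111110
Gen 11 (rule 218): 111111111

Answer: never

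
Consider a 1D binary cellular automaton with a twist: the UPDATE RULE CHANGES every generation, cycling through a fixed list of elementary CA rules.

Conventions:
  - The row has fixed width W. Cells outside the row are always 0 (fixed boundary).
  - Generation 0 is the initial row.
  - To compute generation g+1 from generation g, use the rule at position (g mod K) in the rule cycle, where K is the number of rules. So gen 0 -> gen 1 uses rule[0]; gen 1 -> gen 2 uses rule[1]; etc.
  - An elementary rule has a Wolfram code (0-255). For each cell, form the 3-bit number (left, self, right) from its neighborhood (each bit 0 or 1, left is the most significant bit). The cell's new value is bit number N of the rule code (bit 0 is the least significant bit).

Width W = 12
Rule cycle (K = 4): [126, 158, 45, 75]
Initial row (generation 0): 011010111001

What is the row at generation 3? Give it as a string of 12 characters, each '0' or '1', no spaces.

Answer: 100000001000

Derivation:
Gen 0: 011010111001
Gen 1 (rule 126): 111111101111
Gen 2 (rule 158): 111111001110
Gen 3 (rule 45): 100000001000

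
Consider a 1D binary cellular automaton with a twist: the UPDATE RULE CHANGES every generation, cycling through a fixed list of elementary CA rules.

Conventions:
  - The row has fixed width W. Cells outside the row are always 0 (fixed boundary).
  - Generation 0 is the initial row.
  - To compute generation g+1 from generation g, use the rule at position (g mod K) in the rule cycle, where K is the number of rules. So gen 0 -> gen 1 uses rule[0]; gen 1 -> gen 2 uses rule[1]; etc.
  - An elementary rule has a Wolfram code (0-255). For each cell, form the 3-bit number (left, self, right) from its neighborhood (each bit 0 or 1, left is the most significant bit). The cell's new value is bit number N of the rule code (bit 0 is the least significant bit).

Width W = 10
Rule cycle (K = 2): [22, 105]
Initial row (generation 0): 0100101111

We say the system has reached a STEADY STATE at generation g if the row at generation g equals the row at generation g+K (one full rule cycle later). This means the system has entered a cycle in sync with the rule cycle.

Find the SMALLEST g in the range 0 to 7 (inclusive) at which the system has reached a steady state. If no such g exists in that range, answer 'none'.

Gen 0: 0100101111
Gen 1 (rule 22): 1111100000
Gen 2 (rule 105): 1000101111
Gen 3 (rule 22): 1101100000
Gen 4 (rule 105): 1111101111
Gen 5 (rule 22): 0000000000
Gen 6 (rule 105): 1111111111
Gen 7 (rule 22): 0000000000
Gen 8 (rule 105): 1111111111
Gen 9 (rule 22): 0000000000

Answer: 5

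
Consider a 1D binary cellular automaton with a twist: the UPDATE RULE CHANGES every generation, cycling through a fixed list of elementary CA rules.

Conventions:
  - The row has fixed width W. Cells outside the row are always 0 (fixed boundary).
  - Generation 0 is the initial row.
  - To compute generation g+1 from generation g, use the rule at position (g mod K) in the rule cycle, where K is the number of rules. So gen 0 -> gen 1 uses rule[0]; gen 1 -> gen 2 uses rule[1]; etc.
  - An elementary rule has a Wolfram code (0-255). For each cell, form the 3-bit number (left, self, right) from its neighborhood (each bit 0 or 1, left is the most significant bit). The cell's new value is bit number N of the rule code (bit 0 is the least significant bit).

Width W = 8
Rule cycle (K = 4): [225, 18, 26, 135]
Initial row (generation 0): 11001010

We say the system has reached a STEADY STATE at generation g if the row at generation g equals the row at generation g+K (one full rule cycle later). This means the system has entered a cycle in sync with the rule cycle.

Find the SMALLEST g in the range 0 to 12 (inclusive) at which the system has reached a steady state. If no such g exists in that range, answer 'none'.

Answer: 6

Derivation:
Gen 0: 11001010
Gen 1 (rule 225): 01000100
Gen 2 (rule 18): 10101010
Gen 3 (rule 26): 00000001
Gen 4 (rule 135): 11111111
Gen 5 (rule 225): 01111111
Gen 6 (rule 18): 10000000
Gen 7 (rule 26): 01000000
Gen 8 (rule 135): 11011111
Gen 9 (rule 225): 01101111
Gen 10 (rule 18): 10000000
Gen 11 (rule 26): 01000000
Gen 12 (rule 135): 11011111
Gen 13 (rule 225): 01101111
Gen 14 (rule 18): 10000000
Gen 15 (rule 26): 01000000
Gen 16 (rule 135): 11011111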